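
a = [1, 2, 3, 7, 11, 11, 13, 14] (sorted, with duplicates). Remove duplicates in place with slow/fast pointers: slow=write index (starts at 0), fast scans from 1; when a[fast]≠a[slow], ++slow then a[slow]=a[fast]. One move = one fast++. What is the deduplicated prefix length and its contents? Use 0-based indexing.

length 7; prefix = [1, 2, 3, 7, 11, 13, 14]

slow=0 fast=1: a[fast]=2≠a[slow]=1 write a[1]=2, slow++,fast++
slow=1 fast=2: a[fast]=3≠a[slow]=2 write a[2]=3, slow++,fast++
slow=2 fast=3: a[fast]=7≠a[slow]=3 write a[3]=7, slow++,fast++
slow=3 fast=4: a[fast]=11≠a[slow]=7 write a[4]=11, slow++,fast++
slow=4 fast=5: a[fast]=11=a[slow] dup, fast++
slow=4 fast=6: a[fast]=13≠a[slow]=11 write a[5]=13, slow++,fast++
slow=5 fast=7: a[fast]=14≠a[slow]=13 write a[6]=14, slow++,fast++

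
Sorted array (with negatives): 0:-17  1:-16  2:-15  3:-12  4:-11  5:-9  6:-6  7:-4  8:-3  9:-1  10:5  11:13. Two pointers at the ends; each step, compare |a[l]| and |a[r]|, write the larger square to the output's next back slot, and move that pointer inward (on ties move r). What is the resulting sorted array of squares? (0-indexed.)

l=0 r=11: |-17|>|13| out[11]=289, l++
l=1 r=11: |-16|>|13| out[10]=256, l++
l=2 r=11: |-15|>|13| out[9]=225, l++
l=3 r=11: |-12|<=|13| out[8]=169, r--
l=3 r=10: |-12|>|5| out[7]=144, l++
l=4 r=10: |-11|>|5| out[6]=121, l++
l=5 r=10: |-9|>|5| out[5]=81, l++
l=6 r=10: |-6|>|5| out[4]=36, l++
l=7 r=10: |-4|<=|5| out[3]=25, r--
l=7 r=9: |-4|>|-1| out[2]=16, l++
l=8 r=9: |-3|>|-1| out[1]=9, l++
l=9 r=9: |-1|<=|-1| out[0]=1, r--

[1, 9, 16, 25, 36, 81, 121, 144, 169, 225, 256, 289]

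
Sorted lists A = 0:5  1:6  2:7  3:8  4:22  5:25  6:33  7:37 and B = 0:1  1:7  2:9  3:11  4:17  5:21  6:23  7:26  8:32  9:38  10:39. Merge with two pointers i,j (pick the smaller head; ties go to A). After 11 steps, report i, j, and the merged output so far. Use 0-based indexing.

i=5, j=6, merged so far=[1, 5, 6, 7, 7, 8, 9, 11, 17, 21, 22]

i=0 j=0: A[i]=5>B[j]=1 take 1, j++
i=0 j=1: A[i]=5<=B[j]=7 take 5, i++
i=1 j=1: A[i]=6<=B[j]=7 take 6, i++
i=2 j=1: A[i]=7<=B[j]=7 take 7, i++
i=3 j=1: A[i]=8>B[j]=7 take 7, j++
i=3 j=2: A[i]=8<=B[j]=9 take 8, i++
i=4 j=2: A[i]=22>B[j]=9 take 9, j++
i=4 j=3: A[i]=22>B[j]=11 take 11, j++
i=4 j=4: A[i]=22>B[j]=17 take 17, j++
i=4 j=5: A[i]=22>B[j]=21 take 21, j++
i=4 j=6: A[i]=22<=B[j]=23 take 22, i++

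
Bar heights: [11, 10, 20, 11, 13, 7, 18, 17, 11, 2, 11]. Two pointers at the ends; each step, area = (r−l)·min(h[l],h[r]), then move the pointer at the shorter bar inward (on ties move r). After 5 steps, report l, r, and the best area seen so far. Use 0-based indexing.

l=0 r=10: min(11,11)*10=110 best=110 *, r--
l=0 r=9: min(11,2)*9=18 best=110, r--
l=0 r=8: min(11,11)*8=88 best=110, r--
l=0 r=7: min(11,17)*7=77 best=110, l++
l=1 r=7: min(10,17)*6=60 best=110, l++

l=2, r=7, best area=110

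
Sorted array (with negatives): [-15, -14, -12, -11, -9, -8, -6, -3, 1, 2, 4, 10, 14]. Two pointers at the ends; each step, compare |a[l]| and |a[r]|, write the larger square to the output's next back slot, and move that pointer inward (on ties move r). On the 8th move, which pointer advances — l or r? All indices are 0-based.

l

[0,12] |-15|>|14| out[12]=225 → l++
[1,12] |-14|<=|14| out[11]=196 → r--
[1,11] |-14|>|10| out[10]=196 → l++
[2,11] |-12|>|10| out[9]=144 → l++
[3,11] |-11|>|10| out[8]=121 → l++
[4,11] |-9|<=|10| out[7]=100 → r--
[4,10] |-9|>|4| out[6]=81 → l++
[5,10] |-8|>|4| out[5]=64 → l++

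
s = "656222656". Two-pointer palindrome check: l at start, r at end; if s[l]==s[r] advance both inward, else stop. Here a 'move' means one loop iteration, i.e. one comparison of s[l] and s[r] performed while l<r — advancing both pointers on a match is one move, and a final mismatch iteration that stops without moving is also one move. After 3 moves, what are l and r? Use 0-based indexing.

[0,8] '6'=='6' → l++,r--
[1,7] '5'=='5' → l++,r--
[2,6] '6'=='6' → l++,r--

l=3, r=5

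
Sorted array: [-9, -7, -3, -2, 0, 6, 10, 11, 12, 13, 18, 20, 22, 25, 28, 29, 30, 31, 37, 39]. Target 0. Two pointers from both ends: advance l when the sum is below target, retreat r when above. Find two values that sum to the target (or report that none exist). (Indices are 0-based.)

[0,19] -9+39=30 >0 → r--
[0,18] -9+37=28 >0 → r--
[0,17] -9+31=22 >0 → r--
[0,16] -9+30=21 >0 → r--
[0,15] -9+29=20 >0 → r--
[0,14] -9+28=19 >0 → r--
[0,13] -9+25=16 >0 → r--
[0,12] -9+22=13 >0 → r--
[0,11] -9+20=11 >0 → r--
[0,10] -9+18=9 >0 → r--
[0,9] -9+13=4 >0 → r--
[0,8] -9+12=3 >0 → r--
[0,7] -9+11=2 >0 → r--
[0,6] -9+10=1 >0 → r--
[0,5] -9+6=-3 <0 → l++
[1,5] -7+6=-1 <0 → l++
[2,5] -3+6=3 >0 → r--
[2,4] -3+0=-3 <0 → l++
[3,4] -2+0=-2 <0 → l++

no pair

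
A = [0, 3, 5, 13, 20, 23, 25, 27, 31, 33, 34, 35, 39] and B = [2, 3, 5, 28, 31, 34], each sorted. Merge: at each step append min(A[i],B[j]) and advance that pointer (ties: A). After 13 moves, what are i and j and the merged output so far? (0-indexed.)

i=9, j=4, merged so far=[0, 2, 3, 3, 5, 5, 13, 20, 23, 25, 27, 28, 31]

i=0 j=0: A[i]=0<=B[j]=2 take 0, i++
i=1 j=0: A[i]=3>B[j]=2 take 2, j++
i=1 j=1: A[i]=3<=B[j]=3 take 3, i++
i=2 j=1: A[i]=5>B[j]=3 take 3, j++
i=2 j=2: A[i]=5<=B[j]=5 take 5, i++
i=3 j=2: A[i]=13>B[j]=5 take 5, j++
i=3 j=3: A[i]=13<=B[j]=28 take 13, i++
i=4 j=3: A[i]=20<=B[j]=28 take 20, i++
i=5 j=3: A[i]=23<=B[j]=28 take 23, i++
i=6 j=3: A[i]=25<=B[j]=28 take 25, i++
i=7 j=3: A[i]=27<=B[j]=28 take 27, i++
i=8 j=3: A[i]=31>B[j]=28 take 28, j++
i=8 j=4: A[i]=31<=B[j]=31 take 31, i++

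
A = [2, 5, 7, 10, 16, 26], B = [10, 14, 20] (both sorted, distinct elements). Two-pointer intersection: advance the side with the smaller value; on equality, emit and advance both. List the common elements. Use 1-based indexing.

i=1 j=1: 2<10, i++
i=2 j=1: 5<10, i++
i=3 j=1: 7<10, i++
i=4 j=1: 10==10 emit, i++,j++
i=5 j=2: 16>14, j++
i=5 j=3: 16<20, i++
i=6 j=3: 26>20, j++

intersection = [10]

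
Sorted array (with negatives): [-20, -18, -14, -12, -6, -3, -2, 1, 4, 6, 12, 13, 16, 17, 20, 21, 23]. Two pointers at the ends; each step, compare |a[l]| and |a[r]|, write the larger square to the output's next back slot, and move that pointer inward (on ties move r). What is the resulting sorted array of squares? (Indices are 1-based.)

[1,17] |-20|<=|23| out[17]=529 → r--
[1,16] |-20|<=|21| out[16]=441 → r--
[1,15] |-20|<=|20| out[15]=400 → r--
[1,14] |-20|>|17| out[14]=400 → l++
[2,14] |-18|>|17| out[13]=324 → l++
[3,14] |-14|<=|17| out[12]=289 → r--
[3,13] |-14|<=|16| out[11]=256 → r--
[3,12] |-14|>|13| out[10]=196 → l++
[4,12] |-12|<=|13| out[9]=169 → r--
[4,11] |-12|<=|12| out[8]=144 → r--
[4,10] |-12|>|6| out[7]=144 → l++
[5,10] |-6|<=|6| out[6]=36 → r--
[5,9] |-6|>|4| out[5]=36 → l++
[6,9] |-3|<=|4| out[4]=16 → r--
[6,8] |-3|>|1| out[3]=9 → l++
[7,8] |-2|>|1| out[2]=4 → l++
[8,8] |1|<=|1| out[1]=1 → r--

[1, 4, 9, 16, 36, 36, 144, 144, 169, 196, 256, 289, 324, 400, 400, 441, 529]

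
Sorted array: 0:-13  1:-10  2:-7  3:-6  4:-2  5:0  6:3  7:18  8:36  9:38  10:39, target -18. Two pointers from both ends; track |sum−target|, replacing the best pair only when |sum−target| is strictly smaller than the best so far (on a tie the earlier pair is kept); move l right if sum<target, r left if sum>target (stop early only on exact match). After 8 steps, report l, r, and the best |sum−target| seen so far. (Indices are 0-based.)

l=1, r=3, best |Δ|=1

[0,10] -13+39=26 d=44 * → r--
[0,9] -13+38=25 d=43 * → r--
[0,8] -13+36=23 d=41 * → r--
[0,7] -13+18=5 d=23 * → r--
[0,6] -13+3=-10 d=8 * → r--
[0,5] -13+0=-13 d=5 * → r--
[0,4] -13+-2=-15 d=3 * → r--
[0,3] -13+-6=-19 d=1 * → l++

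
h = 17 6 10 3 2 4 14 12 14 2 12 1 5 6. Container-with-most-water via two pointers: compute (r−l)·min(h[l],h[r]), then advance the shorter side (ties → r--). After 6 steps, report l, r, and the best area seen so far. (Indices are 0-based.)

l=0, r=7, best area=120

l=0 r=13: min(17,6)*13=78 best=78 *, r--
l=0 r=12: min(17,5)*12=60 best=78, r--
l=0 r=11: min(17,1)*11=11 best=78, r--
l=0 r=10: min(17,12)*10=120 best=120 *, r--
l=0 r=9: min(17,2)*9=18 best=120, r--
l=0 r=8: min(17,14)*8=112 best=120, r--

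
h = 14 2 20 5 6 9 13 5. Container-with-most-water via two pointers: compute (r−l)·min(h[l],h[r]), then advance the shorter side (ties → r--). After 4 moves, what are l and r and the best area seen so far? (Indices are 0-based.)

l=0, r=3, best area=78

l=0 r=7: min(14,5)*7=35 best=35 *, r--
l=0 r=6: min(14,13)*6=78 best=78 *, r--
l=0 r=5: min(14,9)*5=45 best=78, r--
l=0 r=4: min(14,6)*4=24 best=78, r--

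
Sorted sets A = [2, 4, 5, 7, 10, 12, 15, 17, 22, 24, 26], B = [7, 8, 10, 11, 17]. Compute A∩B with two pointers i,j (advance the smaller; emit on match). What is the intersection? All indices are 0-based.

i=0 j=0: 2<7, i++
i=1 j=0: 4<7, i++
i=2 j=0: 5<7, i++
i=3 j=0: 7==7 emit, i++,j++
i=4 j=1: 10>8, j++
i=4 j=2: 10==10 emit, i++,j++
i=5 j=3: 12>11, j++
i=5 j=4: 12<17, i++
i=6 j=4: 15<17, i++
i=7 j=4: 17==17 emit, i++,j++

intersection = [7, 10, 17]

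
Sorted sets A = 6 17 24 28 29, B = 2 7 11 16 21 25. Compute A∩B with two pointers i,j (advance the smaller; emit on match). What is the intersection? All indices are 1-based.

intersection = []

i=1 j=1: 6>2, j++
i=1 j=2: 6<7, i++
i=2 j=2: 17>7, j++
i=2 j=3: 17>11, j++
i=2 j=4: 17>16, j++
i=2 j=5: 17<21, i++
i=3 j=5: 24>21, j++
i=3 j=6: 24<25, i++
i=4 j=6: 28>25, j++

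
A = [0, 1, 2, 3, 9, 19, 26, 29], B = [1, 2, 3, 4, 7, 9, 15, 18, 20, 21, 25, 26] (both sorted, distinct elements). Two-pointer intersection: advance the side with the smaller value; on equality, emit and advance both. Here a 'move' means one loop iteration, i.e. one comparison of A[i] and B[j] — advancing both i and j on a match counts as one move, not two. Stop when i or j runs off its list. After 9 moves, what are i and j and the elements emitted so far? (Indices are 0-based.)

i=5, j=8, emitted=[1, 2, 3, 9]

[i=0,j=0] 0<1 → i++
[i=1,j=0] 1==1 emit → i++,j++
[i=2,j=1] 2==2 emit → i++,j++
[i=3,j=2] 3==3 emit → i++,j++
[i=4,j=3] 9>4 → j++
[i=4,j=4] 9>7 → j++
[i=4,j=5] 9==9 emit → i++,j++
[i=5,j=6] 19>15 → j++
[i=5,j=7] 19>18 → j++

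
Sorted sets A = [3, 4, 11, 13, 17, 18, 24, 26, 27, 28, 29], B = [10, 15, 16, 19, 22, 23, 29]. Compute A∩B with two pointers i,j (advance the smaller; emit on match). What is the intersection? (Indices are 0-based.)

i=0 j=0: 3<10, i++
i=1 j=0: 4<10, i++
i=2 j=0: 11>10, j++
i=2 j=1: 11<15, i++
i=3 j=1: 13<15, i++
i=4 j=1: 17>15, j++
i=4 j=2: 17>16, j++
i=4 j=3: 17<19, i++
i=5 j=3: 18<19, i++
i=6 j=3: 24>19, j++
i=6 j=4: 24>22, j++
i=6 j=5: 24>23, j++
i=6 j=6: 24<29, i++
i=7 j=6: 26<29, i++
i=8 j=6: 27<29, i++
i=9 j=6: 28<29, i++
i=10 j=6: 29==29 emit, i++,j++

intersection = [29]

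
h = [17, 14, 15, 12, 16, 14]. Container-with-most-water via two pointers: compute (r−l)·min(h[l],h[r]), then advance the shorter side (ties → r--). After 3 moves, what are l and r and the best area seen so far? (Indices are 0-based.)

l=0, r=2, best area=70

[0,5] min(17,14)*5=70 best=70 * → r--
[0,4] min(17,16)*4=64 best=70 → r--
[0,3] min(17,12)*3=36 best=70 → r--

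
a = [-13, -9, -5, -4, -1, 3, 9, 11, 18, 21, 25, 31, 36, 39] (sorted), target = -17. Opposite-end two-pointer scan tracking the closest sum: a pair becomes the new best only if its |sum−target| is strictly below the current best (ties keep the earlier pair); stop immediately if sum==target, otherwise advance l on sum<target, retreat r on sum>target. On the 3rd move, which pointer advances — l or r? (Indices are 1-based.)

l=1 r=14: -13+39=26 d=43 *, r--
l=1 r=13: -13+36=23 d=40 *, r--
l=1 r=12: -13+31=18 d=35 *, r--

r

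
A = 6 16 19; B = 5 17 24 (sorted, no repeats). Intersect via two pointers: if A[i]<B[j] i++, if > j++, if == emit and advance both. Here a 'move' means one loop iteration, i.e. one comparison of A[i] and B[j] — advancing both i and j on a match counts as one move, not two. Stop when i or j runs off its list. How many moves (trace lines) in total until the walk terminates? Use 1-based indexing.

5 moves

i=1 j=1: 6>5, j++
i=1 j=2: 6<17, i++
i=2 j=2: 16<17, i++
i=3 j=2: 19>17, j++
i=3 j=3: 19<24, i++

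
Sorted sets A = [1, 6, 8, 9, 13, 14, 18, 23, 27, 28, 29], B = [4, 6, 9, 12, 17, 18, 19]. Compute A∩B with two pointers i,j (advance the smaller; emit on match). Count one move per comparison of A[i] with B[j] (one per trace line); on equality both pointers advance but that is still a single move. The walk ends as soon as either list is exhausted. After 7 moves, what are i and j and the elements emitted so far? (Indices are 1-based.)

i=6, j=5, emitted=[6, 9]

i=1 j=1: 1<4, i++
i=2 j=1: 6>4, j++
i=2 j=2: 6==6 emit, i++,j++
i=3 j=3: 8<9, i++
i=4 j=3: 9==9 emit, i++,j++
i=5 j=4: 13>12, j++
i=5 j=5: 13<17, i++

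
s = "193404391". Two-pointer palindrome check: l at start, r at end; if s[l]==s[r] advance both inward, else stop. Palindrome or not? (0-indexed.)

palindrome

l=0 r=8: '1'=='1', l++,r--
l=1 r=7: '9'=='9', l++,r--
l=2 r=6: '3'=='3', l++,r--
l=3 r=5: '4'=='4', l++,r--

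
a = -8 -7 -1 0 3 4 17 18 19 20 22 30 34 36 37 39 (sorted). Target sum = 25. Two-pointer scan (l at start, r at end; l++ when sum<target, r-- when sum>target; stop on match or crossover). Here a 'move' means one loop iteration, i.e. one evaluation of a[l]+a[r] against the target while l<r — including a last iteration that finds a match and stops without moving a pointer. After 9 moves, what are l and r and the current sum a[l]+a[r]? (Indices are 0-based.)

l=0 r=15: -8+39=31 >25, r--
l=0 r=14: -8+37=29 >25, r--
l=0 r=13: -8+36=28 >25, r--
l=0 r=12: -8+34=26 >25, r--
l=0 r=11: -8+30=22 <25, l++
l=1 r=11: -7+30=23 <25, l++
l=2 r=11: -1+30=29 >25, r--
l=2 r=10: -1+22=21 <25, l++
l=3 r=10: 0+22=22 <25, l++

l=4, r=10, sum=25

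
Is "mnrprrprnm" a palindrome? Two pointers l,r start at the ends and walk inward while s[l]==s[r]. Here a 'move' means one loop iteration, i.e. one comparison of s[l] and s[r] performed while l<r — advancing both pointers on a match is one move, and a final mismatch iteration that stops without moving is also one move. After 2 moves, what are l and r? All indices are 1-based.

l=3, r=8

l=1 r=10: 'm'=='m', l++,r--
l=2 r=9: 'n'=='n', l++,r--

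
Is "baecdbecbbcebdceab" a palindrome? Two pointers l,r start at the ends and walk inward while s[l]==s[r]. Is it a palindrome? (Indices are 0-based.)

l=0 r=17: 'b'=='b', l++,r--
l=1 r=16: 'a'=='a', l++,r--
l=2 r=15: 'e'=='e', l++,r--
l=3 r=14: 'c'=='c', l++,r--
l=4 r=13: 'd'=='d', l++,r--
l=5 r=12: 'b'=='b', l++,r--
l=6 r=11: 'e'=='e', l++,r--
l=7 r=10: 'c'=='c', l++,r--
l=8 r=9: 'b'=='b', l++,r--

palindrome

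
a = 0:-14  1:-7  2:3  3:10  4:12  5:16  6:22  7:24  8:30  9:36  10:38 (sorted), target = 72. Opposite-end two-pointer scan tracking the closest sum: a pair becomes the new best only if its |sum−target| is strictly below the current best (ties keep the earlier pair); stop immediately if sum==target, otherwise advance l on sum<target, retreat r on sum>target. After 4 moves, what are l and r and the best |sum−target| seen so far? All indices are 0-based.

[0,10] -14+38=24 d=48 * → l++
[1,10] -7+38=31 d=41 * → l++
[2,10] 3+38=41 d=31 * → l++
[3,10] 10+38=48 d=24 * → l++

l=4, r=10, best |Δ|=24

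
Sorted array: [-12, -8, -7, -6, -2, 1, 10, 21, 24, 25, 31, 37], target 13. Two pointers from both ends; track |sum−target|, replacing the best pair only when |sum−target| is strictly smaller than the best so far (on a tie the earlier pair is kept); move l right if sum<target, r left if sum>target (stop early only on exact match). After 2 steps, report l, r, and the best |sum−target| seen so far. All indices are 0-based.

l=0 r=11: -12+37=25 d=12 *, r--
l=0 r=10: -12+31=19 d=6 *, r--

l=0, r=9, best |Δ|=6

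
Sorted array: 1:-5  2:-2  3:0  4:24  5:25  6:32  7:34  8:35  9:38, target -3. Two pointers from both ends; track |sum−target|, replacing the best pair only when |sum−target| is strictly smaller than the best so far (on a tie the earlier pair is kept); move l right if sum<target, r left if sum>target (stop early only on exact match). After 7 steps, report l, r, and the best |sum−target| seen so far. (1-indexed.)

l=2, r=3, best |Δ|=2

l=1 r=9: -5+38=33 d=36 *, r--
l=1 r=8: -5+35=30 d=33 *, r--
l=1 r=7: -5+34=29 d=32 *, r--
l=1 r=6: -5+32=27 d=30 *, r--
l=1 r=5: -5+25=20 d=23 *, r--
l=1 r=4: -5+24=19 d=22 *, r--
l=1 r=3: -5+0=-5 d=2 *, l++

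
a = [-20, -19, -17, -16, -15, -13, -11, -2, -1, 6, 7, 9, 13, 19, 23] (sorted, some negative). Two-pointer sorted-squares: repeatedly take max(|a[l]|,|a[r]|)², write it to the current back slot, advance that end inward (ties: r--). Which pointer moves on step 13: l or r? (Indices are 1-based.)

r

l=1 r=15: |-20|<=|23| out[15]=529, r--
l=1 r=14: |-20|>|19| out[14]=400, l++
l=2 r=14: |-19|<=|19| out[13]=361, r--
l=2 r=13: |-19|>|13| out[12]=361, l++
l=3 r=13: |-17|>|13| out[11]=289, l++
l=4 r=13: |-16|>|13| out[10]=256, l++
l=5 r=13: |-15|>|13| out[9]=225, l++
l=6 r=13: |-13|<=|13| out[8]=169, r--
l=6 r=12: |-13|>|9| out[7]=169, l++
l=7 r=12: |-11|>|9| out[6]=121, l++
l=8 r=12: |-2|<=|9| out[5]=81, r--
l=8 r=11: |-2|<=|7| out[4]=49, r--
l=8 r=10: |-2|<=|6| out[3]=36, r--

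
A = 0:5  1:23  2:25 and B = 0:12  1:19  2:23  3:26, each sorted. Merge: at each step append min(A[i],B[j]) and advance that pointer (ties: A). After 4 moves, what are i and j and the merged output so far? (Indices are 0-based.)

i=0 j=0: A[i]=5<=B[j]=12 take 5, i++
i=1 j=0: A[i]=23>B[j]=12 take 12, j++
i=1 j=1: A[i]=23>B[j]=19 take 19, j++
i=1 j=2: A[i]=23<=B[j]=23 take 23, i++

i=2, j=2, merged so far=[5, 12, 19, 23]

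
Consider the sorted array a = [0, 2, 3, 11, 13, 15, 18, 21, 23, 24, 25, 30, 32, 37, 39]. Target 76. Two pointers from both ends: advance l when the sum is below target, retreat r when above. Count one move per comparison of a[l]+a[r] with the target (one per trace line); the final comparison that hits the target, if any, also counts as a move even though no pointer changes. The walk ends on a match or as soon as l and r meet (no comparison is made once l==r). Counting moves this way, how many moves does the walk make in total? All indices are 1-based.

[1,15] 0+39=39 <76 → l++
[2,15] 2+39=41 <76 → l++
[3,15] 3+39=42 <76 → l++
[4,15] 11+39=50 <76 → l++
[5,15] 13+39=52 <76 → l++
[6,15] 15+39=54 <76 → l++
[7,15] 18+39=57 <76 → l++
[8,15] 21+39=60 <76 → l++
[9,15] 23+39=62 <76 → l++
[10,15] 24+39=63 <76 → l++
[11,15] 25+39=64 <76 → l++
[12,15] 30+39=69 <76 → l++
[13,15] 32+39=71 <76 → l++
[14,15] 37+39=76 → found

14 moves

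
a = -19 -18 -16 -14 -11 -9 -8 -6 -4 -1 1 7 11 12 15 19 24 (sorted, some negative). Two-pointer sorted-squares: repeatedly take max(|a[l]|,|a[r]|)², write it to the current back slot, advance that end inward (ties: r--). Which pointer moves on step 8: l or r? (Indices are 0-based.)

[0,16] |-19|<=|24| out[16]=576 → r--
[0,15] |-19|<=|19| out[15]=361 → r--
[0,14] |-19|>|15| out[14]=361 → l++
[1,14] |-18|>|15| out[13]=324 → l++
[2,14] |-16|>|15| out[12]=256 → l++
[3,14] |-14|<=|15| out[11]=225 → r--
[3,13] |-14|>|12| out[10]=196 → l++
[4,13] |-11|<=|12| out[9]=144 → r--

r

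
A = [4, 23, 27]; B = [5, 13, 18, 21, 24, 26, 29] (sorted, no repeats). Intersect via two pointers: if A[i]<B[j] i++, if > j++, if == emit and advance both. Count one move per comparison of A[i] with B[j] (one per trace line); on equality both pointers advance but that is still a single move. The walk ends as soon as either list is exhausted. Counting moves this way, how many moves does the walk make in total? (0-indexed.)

9 moves

[i=0,j=0] 4<5 → i++
[i=1,j=0] 23>5 → j++
[i=1,j=1] 23>13 → j++
[i=1,j=2] 23>18 → j++
[i=1,j=3] 23>21 → j++
[i=1,j=4] 23<24 → i++
[i=2,j=4] 27>24 → j++
[i=2,j=5] 27>26 → j++
[i=2,j=6] 27<29 → i++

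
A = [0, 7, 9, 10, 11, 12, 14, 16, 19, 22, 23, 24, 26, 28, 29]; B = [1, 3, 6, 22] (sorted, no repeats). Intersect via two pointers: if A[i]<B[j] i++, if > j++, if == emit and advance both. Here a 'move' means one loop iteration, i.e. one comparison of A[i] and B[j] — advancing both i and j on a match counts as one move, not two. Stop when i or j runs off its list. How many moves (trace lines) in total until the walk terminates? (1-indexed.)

13 moves

[i=1,j=1] 0<1 → i++
[i=2,j=1] 7>1 → j++
[i=2,j=2] 7>3 → j++
[i=2,j=3] 7>6 → j++
[i=2,j=4] 7<22 → i++
[i=3,j=4] 9<22 → i++
[i=4,j=4] 10<22 → i++
[i=5,j=4] 11<22 → i++
[i=6,j=4] 12<22 → i++
[i=7,j=4] 14<22 → i++
[i=8,j=4] 16<22 → i++
[i=9,j=4] 19<22 → i++
[i=10,j=4] 22==22 emit → i++,j++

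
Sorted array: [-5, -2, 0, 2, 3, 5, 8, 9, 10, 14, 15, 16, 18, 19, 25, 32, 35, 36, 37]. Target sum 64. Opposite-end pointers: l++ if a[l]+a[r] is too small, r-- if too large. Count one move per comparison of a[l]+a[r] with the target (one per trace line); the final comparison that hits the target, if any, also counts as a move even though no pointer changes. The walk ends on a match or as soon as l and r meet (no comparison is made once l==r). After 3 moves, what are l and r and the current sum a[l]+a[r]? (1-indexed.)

l=4, r=19, sum=39

[1,19] -5+37=32 <64 → l++
[2,19] -2+37=35 <64 → l++
[3,19] 0+37=37 <64 → l++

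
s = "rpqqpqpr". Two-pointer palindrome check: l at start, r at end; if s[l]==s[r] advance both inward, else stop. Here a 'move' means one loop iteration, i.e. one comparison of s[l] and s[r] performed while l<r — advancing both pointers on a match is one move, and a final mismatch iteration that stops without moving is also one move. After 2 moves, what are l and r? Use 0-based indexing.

l=2, r=5

[0,7] 'r'=='r' → l++,r--
[1,6] 'p'=='p' → l++,r--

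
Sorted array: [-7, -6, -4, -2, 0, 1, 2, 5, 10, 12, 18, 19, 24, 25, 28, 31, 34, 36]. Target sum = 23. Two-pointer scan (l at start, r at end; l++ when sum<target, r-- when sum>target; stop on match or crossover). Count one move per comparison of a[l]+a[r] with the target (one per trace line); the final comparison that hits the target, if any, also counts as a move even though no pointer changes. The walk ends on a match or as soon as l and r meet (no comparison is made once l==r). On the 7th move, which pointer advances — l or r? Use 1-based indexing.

l

[1,18] -7+36=29 >23 → r--
[1,17] -7+34=27 >23 → r--
[1,16] -7+31=24 >23 → r--
[1,15] -7+28=21 <23 → l++
[2,15] -6+28=22 <23 → l++
[3,15] -4+28=24 >23 → r--
[3,14] -4+25=21 <23 → l++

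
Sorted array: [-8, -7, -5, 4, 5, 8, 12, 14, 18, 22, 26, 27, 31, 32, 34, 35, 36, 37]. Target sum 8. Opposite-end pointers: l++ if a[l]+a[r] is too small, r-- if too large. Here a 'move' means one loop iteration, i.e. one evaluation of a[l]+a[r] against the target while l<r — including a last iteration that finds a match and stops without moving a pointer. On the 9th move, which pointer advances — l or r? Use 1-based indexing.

r

[1,18] -8+37=29 >8 → r--
[1,17] -8+36=28 >8 → r--
[1,16] -8+35=27 >8 → r--
[1,15] -8+34=26 >8 → r--
[1,14] -8+32=24 >8 → r--
[1,13] -8+31=23 >8 → r--
[1,12] -8+27=19 >8 → r--
[1,11] -8+26=18 >8 → r--
[1,10] -8+22=14 >8 → r--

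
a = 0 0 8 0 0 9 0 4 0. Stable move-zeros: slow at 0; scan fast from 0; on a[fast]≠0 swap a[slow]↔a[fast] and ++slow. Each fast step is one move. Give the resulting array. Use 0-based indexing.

(s=0,f=0) a[fast]=0 → fast++
(s=0,f=1) a[fast]=0 → fast++
(s=0,f=2) a[fast]=8≠0 swap→a[0]=8 → slow++,fast++
(s=1,f=3) a[fast]=0 → fast++
(s=1,f=4) a[fast]=0 → fast++
(s=1,f=5) a[fast]=9≠0 swap→a[1]=9 → slow++,fast++
(s=2,f=6) a[fast]=0 → fast++
(s=2,f=7) a[fast]=4≠0 swap→a[2]=4 → slow++,fast++
(s=3,f=8) a[fast]=0 → fast++

[8, 9, 4, 0, 0, 0, 0, 0, 0]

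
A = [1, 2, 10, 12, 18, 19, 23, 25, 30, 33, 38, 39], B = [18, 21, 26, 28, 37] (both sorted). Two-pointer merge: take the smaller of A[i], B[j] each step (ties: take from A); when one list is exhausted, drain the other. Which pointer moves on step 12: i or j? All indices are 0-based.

i=0 j=0: A[i]=1<=B[j]=18 take 1, i++
i=1 j=0: A[i]=2<=B[j]=18 take 2, i++
i=2 j=0: A[i]=10<=B[j]=18 take 10, i++
i=3 j=0: A[i]=12<=B[j]=18 take 12, i++
i=4 j=0: A[i]=18<=B[j]=18 take 18, i++
i=5 j=0: A[i]=19>B[j]=18 take 18, j++
i=5 j=1: A[i]=19<=B[j]=21 take 19, i++
i=6 j=1: A[i]=23>B[j]=21 take 21, j++
i=6 j=2: A[i]=23<=B[j]=26 take 23, i++
i=7 j=2: A[i]=25<=B[j]=26 take 25, i++
i=8 j=2: A[i]=30>B[j]=26 take 26, j++
i=8 j=3: A[i]=30>B[j]=28 take 28, j++

j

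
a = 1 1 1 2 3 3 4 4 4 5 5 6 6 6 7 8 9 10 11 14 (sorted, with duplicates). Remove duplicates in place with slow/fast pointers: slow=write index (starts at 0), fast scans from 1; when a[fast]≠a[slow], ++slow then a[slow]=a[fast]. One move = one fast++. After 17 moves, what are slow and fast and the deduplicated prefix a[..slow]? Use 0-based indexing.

slow=0 fast=1: a[fast]=1=a[slow] dup, fast++
slow=0 fast=2: a[fast]=1=a[slow] dup, fast++
slow=0 fast=3: a[fast]=2≠a[slow]=1 write a[1]=2, slow++,fast++
slow=1 fast=4: a[fast]=3≠a[slow]=2 write a[2]=3, slow++,fast++
slow=2 fast=5: a[fast]=3=a[slow] dup, fast++
slow=2 fast=6: a[fast]=4≠a[slow]=3 write a[3]=4, slow++,fast++
slow=3 fast=7: a[fast]=4=a[slow] dup, fast++
slow=3 fast=8: a[fast]=4=a[slow] dup, fast++
slow=3 fast=9: a[fast]=5≠a[slow]=4 write a[4]=5, slow++,fast++
slow=4 fast=10: a[fast]=5=a[slow] dup, fast++
slow=4 fast=11: a[fast]=6≠a[slow]=5 write a[5]=6, slow++,fast++
slow=5 fast=12: a[fast]=6=a[slow] dup, fast++
slow=5 fast=13: a[fast]=6=a[slow] dup, fast++
slow=5 fast=14: a[fast]=7≠a[slow]=6 write a[6]=7, slow++,fast++
slow=6 fast=15: a[fast]=8≠a[slow]=7 write a[7]=8, slow++,fast++
slow=7 fast=16: a[fast]=9≠a[slow]=8 write a[8]=9, slow++,fast++
slow=8 fast=17: a[fast]=10≠a[slow]=9 write a[9]=10, slow++,fast++

slow=9, fast=18, prefix=[1, 2, 3, 4, 5, 6, 7, 8, 9, 10]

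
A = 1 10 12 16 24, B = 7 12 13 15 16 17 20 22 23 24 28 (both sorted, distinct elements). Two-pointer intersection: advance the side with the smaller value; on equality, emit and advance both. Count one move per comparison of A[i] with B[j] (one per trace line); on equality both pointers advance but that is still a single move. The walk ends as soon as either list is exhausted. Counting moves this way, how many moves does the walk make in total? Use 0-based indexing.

12 moves

[i=0,j=0] 1<7 → i++
[i=1,j=0] 10>7 → j++
[i=1,j=1] 10<12 → i++
[i=2,j=1] 12==12 emit → i++,j++
[i=3,j=2] 16>13 → j++
[i=3,j=3] 16>15 → j++
[i=3,j=4] 16==16 emit → i++,j++
[i=4,j=5] 24>17 → j++
[i=4,j=6] 24>20 → j++
[i=4,j=7] 24>22 → j++
[i=4,j=8] 24>23 → j++
[i=4,j=9] 24==24 emit → i++,j++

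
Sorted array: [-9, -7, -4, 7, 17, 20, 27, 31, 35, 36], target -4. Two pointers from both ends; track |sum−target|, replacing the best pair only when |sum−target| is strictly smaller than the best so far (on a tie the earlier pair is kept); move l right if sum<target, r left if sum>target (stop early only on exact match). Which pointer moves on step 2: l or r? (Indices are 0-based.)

[0,9] -9+36=27 d=31 * → r--
[0,8] -9+35=26 d=30 * → r--

r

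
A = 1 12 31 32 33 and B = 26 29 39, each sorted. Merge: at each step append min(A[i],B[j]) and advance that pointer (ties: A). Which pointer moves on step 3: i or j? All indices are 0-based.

i=0 j=0: A[i]=1<=B[j]=26 take 1, i++
i=1 j=0: A[i]=12<=B[j]=26 take 12, i++
i=2 j=0: A[i]=31>B[j]=26 take 26, j++

j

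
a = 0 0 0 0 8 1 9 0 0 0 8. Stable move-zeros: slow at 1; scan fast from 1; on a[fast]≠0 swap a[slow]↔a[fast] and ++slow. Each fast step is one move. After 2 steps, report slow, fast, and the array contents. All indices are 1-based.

(s=1,f=1) a[fast]=0 → fast++
(s=1,f=2) a[fast]=0 → fast++

slow=1, fast=3, a=[0, 0, 0, 0, 8, 1, 9, 0, 0, 0, 8]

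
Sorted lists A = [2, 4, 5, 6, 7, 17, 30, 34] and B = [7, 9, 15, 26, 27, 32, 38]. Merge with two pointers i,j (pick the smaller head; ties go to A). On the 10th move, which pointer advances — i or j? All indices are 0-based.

i=0 j=0: A[i]=2<=B[j]=7 take 2, i++
i=1 j=0: A[i]=4<=B[j]=7 take 4, i++
i=2 j=0: A[i]=5<=B[j]=7 take 5, i++
i=3 j=0: A[i]=6<=B[j]=7 take 6, i++
i=4 j=0: A[i]=7<=B[j]=7 take 7, i++
i=5 j=0: A[i]=17>B[j]=7 take 7, j++
i=5 j=1: A[i]=17>B[j]=9 take 9, j++
i=5 j=2: A[i]=17>B[j]=15 take 15, j++
i=5 j=3: A[i]=17<=B[j]=26 take 17, i++
i=6 j=3: A[i]=30>B[j]=26 take 26, j++

j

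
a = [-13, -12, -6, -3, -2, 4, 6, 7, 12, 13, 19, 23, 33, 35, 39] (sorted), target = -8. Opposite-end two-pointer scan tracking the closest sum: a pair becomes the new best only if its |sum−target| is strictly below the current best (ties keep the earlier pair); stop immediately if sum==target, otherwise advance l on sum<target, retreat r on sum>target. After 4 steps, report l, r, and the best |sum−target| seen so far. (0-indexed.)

l=0, r=10, best |Δ|=18

l=0 r=14: -13+39=26 d=34 *, r--
l=0 r=13: -13+35=22 d=30 *, r--
l=0 r=12: -13+33=20 d=28 *, r--
l=0 r=11: -13+23=10 d=18 *, r--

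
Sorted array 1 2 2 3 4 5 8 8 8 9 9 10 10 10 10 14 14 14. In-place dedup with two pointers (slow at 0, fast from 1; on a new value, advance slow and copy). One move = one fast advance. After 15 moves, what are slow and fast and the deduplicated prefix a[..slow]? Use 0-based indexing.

slow=0 fast=1: a[fast]=2≠a[slow]=1 write a[1]=2, slow++,fast++
slow=1 fast=2: a[fast]=2=a[slow] dup, fast++
slow=1 fast=3: a[fast]=3≠a[slow]=2 write a[2]=3, slow++,fast++
slow=2 fast=4: a[fast]=4≠a[slow]=3 write a[3]=4, slow++,fast++
slow=3 fast=5: a[fast]=5≠a[slow]=4 write a[4]=5, slow++,fast++
slow=4 fast=6: a[fast]=8≠a[slow]=5 write a[5]=8, slow++,fast++
slow=5 fast=7: a[fast]=8=a[slow] dup, fast++
slow=5 fast=8: a[fast]=8=a[slow] dup, fast++
slow=5 fast=9: a[fast]=9≠a[slow]=8 write a[6]=9, slow++,fast++
slow=6 fast=10: a[fast]=9=a[slow] dup, fast++
slow=6 fast=11: a[fast]=10≠a[slow]=9 write a[7]=10, slow++,fast++
slow=7 fast=12: a[fast]=10=a[slow] dup, fast++
slow=7 fast=13: a[fast]=10=a[slow] dup, fast++
slow=7 fast=14: a[fast]=10=a[slow] dup, fast++
slow=7 fast=15: a[fast]=14≠a[slow]=10 write a[8]=14, slow++,fast++

slow=8, fast=16, prefix=[1, 2, 3, 4, 5, 8, 9, 10, 14]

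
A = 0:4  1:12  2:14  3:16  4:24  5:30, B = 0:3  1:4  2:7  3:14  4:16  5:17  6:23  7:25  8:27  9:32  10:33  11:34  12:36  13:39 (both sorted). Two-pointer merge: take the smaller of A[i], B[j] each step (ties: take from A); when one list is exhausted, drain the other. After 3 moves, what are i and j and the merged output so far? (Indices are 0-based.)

i=0 j=0: A[i]=4>B[j]=3 take 3, j++
i=0 j=1: A[i]=4<=B[j]=4 take 4, i++
i=1 j=1: A[i]=12>B[j]=4 take 4, j++

i=1, j=2, merged so far=[3, 4, 4]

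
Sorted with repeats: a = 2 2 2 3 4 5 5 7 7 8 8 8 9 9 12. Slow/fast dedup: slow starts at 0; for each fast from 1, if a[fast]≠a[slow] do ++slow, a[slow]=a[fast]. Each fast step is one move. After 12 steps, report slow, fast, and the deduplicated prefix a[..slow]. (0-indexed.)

slow=6, fast=13, prefix=[2, 3, 4, 5, 7, 8, 9]

(s=0,f=1) a[fast]=2=a[slow] dup → fast++
(s=0,f=2) a[fast]=2=a[slow] dup → fast++
(s=0,f=3) a[fast]=3≠a[slow]=2 write a[1]=3 → slow++,fast++
(s=1,f=4) a[fast]=4≠a[slow]=3 write a[2]=4 → slow++,fast++
(s=2,f=5) a[fast]=5≠a[slow]=4 write a[3]=5 → slow++,fast++
(s=3,f=6) a[fast]=5=a[slow] dup → fast++
(s=3,f=7) a[fast]=7≠a[slow]=5 write a[4]=7 → slow++,fast++
(s=4,f=8) a[fast]=7=a[slow] dup → fast++
(s=4,f=9) a[fast]=8≠a[slow]=7 write a[5]=8 → slow++,fast++
(s=5,f=10) a[fast]=8=a[slow] dup → fast++
(s=5,f=11) a[fast]=8=a[slow] dup → fast++
(s=5,f=12) a[fast]=9≠a[slow]=8 write a[6]=9 → slow++,fast++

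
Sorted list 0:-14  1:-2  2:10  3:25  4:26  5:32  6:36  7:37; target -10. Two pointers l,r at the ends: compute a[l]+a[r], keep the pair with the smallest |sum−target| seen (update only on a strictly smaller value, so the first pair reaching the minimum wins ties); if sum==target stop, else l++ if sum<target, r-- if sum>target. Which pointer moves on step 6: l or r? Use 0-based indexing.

[0,7] -14+37=23 d=33 * → r--
[0,6] -14+36=22 d=32 * → r--
[0,5] -14+32=18 d=28 * → r--
[0,4] -14+26=12 d=22 * → r--
[0,3] -14+25=11 d=21 * → r--
[0,2] -14+10=-4 d=6 * → r--

r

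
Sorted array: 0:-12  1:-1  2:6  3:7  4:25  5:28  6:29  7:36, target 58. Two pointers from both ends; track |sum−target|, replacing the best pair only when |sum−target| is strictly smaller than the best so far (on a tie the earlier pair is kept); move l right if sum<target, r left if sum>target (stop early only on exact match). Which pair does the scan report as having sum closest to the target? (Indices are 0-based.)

[0,7] -12+36=24 d=34 * → l++
[1,7] -1+36=35 d=23 * → l++
[2,7] 6+36=42 d=16 * → l++
[3,7] 7+36=43 d=15 * → l++
[4,7] 25+36=61 d=3 * → r--
[4,6] 25+29=54 d=4 → l++
[5,6] 28+29=57 d=1 * → l++

pair (28, 29) with sum 57 (|Δ|=1)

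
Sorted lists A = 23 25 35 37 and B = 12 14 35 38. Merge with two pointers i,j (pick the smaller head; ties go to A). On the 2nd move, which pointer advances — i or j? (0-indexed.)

j

[i=0,j=0] A[i]=23>B[j]=12 take 12 → j++
[i=0,j=1] A[i]=23>B[j]=14 take 14 → j++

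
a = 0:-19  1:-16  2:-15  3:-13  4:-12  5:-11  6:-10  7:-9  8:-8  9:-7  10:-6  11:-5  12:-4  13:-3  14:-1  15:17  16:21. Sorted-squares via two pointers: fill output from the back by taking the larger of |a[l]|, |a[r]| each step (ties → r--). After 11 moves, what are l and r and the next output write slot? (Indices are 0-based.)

l=0 r=16: |-19|<=|21| out[16]=441, r--
l=0 r=15: |-19|>|17| out[15]=361, l++
l=1 r=15: |-16|<=|17| out[14]=289, r--
l=1 r=14: |-16|>|-1| out[13]=256, l++
l=2 r=14: |-15|>|-1| out[12]=225, l++
l=3 r=14: |-13|>|-1| out[11]=169, l++
l=4 r=14: |-12|>|-1| out[10]=144, l++
l=5 r=14: |-11|>|-1| out[9]=121, l++
l=6 r=14: |-10|>|-1| out[8]=100, l++
l=7 r=14: |-9|>|-1| out[7]=81, l++
l=8 r=14: |-8|>|-1| out[6]=64, l++

l=9, r=14, next write slot=5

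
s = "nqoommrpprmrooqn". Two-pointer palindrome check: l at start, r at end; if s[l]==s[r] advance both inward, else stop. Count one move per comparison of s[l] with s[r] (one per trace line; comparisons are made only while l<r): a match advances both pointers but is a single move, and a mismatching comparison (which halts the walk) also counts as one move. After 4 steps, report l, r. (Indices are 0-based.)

[0,15] 'n'=='n' → l++,r--
[1,14] 'q'=='q' → l++,r--
[2,13] 'o'=='o' → l++,r--
[3,12] 'o'=='o' → l++,r--

l=4, r=11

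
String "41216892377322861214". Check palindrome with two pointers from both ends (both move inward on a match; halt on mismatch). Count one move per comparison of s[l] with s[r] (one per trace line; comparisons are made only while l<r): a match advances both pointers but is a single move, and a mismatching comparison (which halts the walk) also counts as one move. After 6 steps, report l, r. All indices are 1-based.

l=7, r=14

[1,20] '4'=='4' → l++,r--
[2,19] '1'=='1' → l++,r--
[3,18] '2'=='2' → l++,r--
[4,17] '1'=='1' → l++,r--
[5,16] '6'=='6' → l++,r--
[6,15] '8'=='8' → l++,r--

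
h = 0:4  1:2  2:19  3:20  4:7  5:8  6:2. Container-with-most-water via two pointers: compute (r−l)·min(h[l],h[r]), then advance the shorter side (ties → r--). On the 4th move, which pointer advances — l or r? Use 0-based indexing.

r

l=0 r=6: min(4,2)*6=12 best=12 *, r--
l=0 r=5: min(4,8)*5=20 best=20 *, l++
l=1 r=5: min(2,8)*4=8 best=20, l++
l=2 r=5: min(19,8)*3=24 best=24 *, r--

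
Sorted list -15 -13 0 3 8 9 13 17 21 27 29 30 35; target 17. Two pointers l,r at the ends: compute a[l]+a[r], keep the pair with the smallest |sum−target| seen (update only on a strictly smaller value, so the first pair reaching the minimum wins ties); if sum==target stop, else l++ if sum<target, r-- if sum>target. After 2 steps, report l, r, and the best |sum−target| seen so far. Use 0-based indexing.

[0,12] -15+35=20 d=3 * → r--
[0,11] -15+30=15 d=2 * → l++

l=1, r=11, best |Δ|=2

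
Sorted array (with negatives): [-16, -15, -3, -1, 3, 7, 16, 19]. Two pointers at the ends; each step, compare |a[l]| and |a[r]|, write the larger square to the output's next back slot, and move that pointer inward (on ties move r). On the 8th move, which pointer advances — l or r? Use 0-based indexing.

r

[0,7] |-16|<=|19| out[7]=361 → r--
[0,6] |-16|<=|16| out[6]=256 → r--
[0,5] |-16|>|7| out[5]=256 → l++
[1,5] |-15|>|7| out[4]=225 → l++
[2,5] |-3|<=|7| out[3]=49 → r--
[2,4] |-3|<=|3| out[2]=9 → r--
[2,3] |-3|>|-1| out[1]=9 → l++
[3,3] |-1|<=|-1| out[0]=1 → r--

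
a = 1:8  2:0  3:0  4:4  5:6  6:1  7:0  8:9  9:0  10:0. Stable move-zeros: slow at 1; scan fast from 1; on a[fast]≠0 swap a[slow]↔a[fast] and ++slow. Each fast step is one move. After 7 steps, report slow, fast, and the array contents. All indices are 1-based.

(s=1,f=1) a[fast]=8≠0 swap→a[1]=8 → slow++,fast++
(s=2,f=2) a[fast]=0 → fast++
(s=2,f=3) a[fast]=0 → fast++
(s=2,f=4) a[fast]=4≠0 swap→a[2]=4 → slow++,fast++
(s=3,f=5) a[fast]=6≠0 swap→a[3]=6 → slow++,fast++
(s=4,f=6) a[fast]=1≠0 swap→a[4]=1 → slow++,fast++
(s=5,f=7) a[fast]=0 → fast++

slow=5, fast=8, a=[8, 4, 6, 1, 0, 0, 0, 9, 0, 0]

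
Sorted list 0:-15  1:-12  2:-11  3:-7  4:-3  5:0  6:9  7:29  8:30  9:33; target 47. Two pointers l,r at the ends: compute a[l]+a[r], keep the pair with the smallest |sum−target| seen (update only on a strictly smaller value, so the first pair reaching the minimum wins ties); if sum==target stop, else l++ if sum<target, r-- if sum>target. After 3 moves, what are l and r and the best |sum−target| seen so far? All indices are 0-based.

l=3, r=9, best |Δ|=25

[0,9] -15+33=18 d=29 * → l++
[1,9] -12+33=21 d=26 * → l++
[2,9] -11+33=22 d=25 * → l++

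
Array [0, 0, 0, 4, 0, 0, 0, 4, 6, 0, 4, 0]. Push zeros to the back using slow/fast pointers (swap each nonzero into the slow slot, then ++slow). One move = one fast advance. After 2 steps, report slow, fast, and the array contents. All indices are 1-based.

slow=1, fast=3, a=[0, 0, 0, 4, 0, 0, 0, 4, 6, 0, 4, 0]

(s=1,f=1) a[fast]=0 → fast++
(s=1,f=2) a[fast]=0 → fast++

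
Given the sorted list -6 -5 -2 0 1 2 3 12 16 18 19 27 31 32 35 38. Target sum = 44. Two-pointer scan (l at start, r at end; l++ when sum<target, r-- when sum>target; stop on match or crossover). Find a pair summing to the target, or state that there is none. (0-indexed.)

(12, 32)

l=0 r=15: -6+38=32 <44, l++
l=1 r=15: -5+38=33 <44, l++
l=2 r=15: -2+38=36 <44, l++
l=3 r=15: 0+38=38 <44, l++
l=4 r=15: 1+38=39 <44, l++
l=5 r=15: 2+38=40 <44, l++
l=6 r=15: 3+38=41 <44, l++
l=7 r=15: 12+38=50 >44, r--
l=7 r=14: 12+35=47 >44, r--
l=7 r=13: 12+32=44, found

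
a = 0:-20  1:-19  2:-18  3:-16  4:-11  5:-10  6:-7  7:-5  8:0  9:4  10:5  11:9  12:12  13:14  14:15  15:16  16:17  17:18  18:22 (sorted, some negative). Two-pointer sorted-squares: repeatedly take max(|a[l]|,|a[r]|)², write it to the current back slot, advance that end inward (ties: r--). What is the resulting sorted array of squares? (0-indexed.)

[0,18] |-20|<=|22| out[18]=484 → r--
[0,17] |-20|>|18| out[17]=400 → l++
[1,17] |-19|>|18| out[16]=361 → l++
[2,17] |-18|<=|18| out[15]=324 → r--
[2,16] |-18|>|17| out[14]=324 → l++
[3,16] |-16|<=|17| out[13]=289 → r--
[3,15] |-16|<=|16| out[12]=256 → r--
[3,14] |-16|>|15| out[11]=256 → l++
[4,14] |-11|<=|15| out[10]=225 → r--
[4,13] |-11|<=|14| out[9]=196 → r--
[4,12] |-11|<=|12| out[8]=144 → r--
[4,11] |-11|>|9| out[7]=121 → l++
[5,11] |-10|>|9| out[6]=100 → l++
[6,11] |-7|<=|9| out[5]=81 → r--
[6,10] |-7|>|5| out[4]=49 → l++
[7,10] |-5|<=|5| out[3]=25 → r--
[7,9] |-5|>|4| out[2]=25 → l++
[8,9] |0|<=|4| out[1]=16 → r--
[8,8] |0|<=|0| out[0]=0 → r--

[0, 16, 25, 25, 49, 81, 100, 121, 144, 196, 225, 256, 256, 289, 324, 324, 361, 400, 484]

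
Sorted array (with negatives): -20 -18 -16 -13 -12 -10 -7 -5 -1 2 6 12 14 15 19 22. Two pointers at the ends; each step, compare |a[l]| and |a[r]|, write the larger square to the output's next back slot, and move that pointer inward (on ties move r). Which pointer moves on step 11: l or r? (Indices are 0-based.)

l=0 r=15: |-20|<=|22| out[15]=484, r--
l=0 r=14: |-20|>|19| out[14]=400, l++
l=1 r=14: |-18|<=|19| out[13]=361, r--
l=1 r=13: |-18|>|15| out[12]=324, l++
l=2 r=13: |-16|>|15| out[11]=256, l++
l=3 r=13: |-13|<=|15| out[10]=225, r--
l=3 r=12: |-13|<=|14| out[9]=196, r--
l=3 r=11: |-13|>|12| out[8]=169, l++
l=4 r=11: |-12|<=|12| out[7]=144, r--
l=4 r=10: |-12|>|6| out[6]=144, l++
l=5 r=10: |-10|>|6| out[5]=100, l++

l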